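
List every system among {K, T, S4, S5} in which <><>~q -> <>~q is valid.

S4, S5

S4-tableau for the negation ~(<><>~q -> <>~q):
1. ~(<><>~q -> <>~q), w0
2. <><>~q, w0   [~->-rule on 1]
3. ~<>~q, w0   [~->-rule on 1]
4. q, w0   [~<>-rule on 3 via w0Rw0]
5. <>~q, w1   [<>-rule on 2: fresh world w1, w0Rw1]
6. q, w1   [~<>-rule on 3 via w0Rw1]
7. ~q, w2   [<>-rule on 5: fresh world w2, w1Rw2]
8. q, w2   [~<>-rule on 3 via w0Rw2]
Accessibility: w0Rw0, w0Rw1, w0Rw2, w1Rw1, w1Rw2, w2Rw2
Branch closes: q and ~q both at w2.
Every branch closes (one shown): valid in S4, hence also in S5 (every theorem of S4 is a theorem of S5).
T-tableau for the negation ~(<><>~q -> <>~q):
1. ~(<><>~q -> <>~q), w0
2. <><>~q, w0   [~->-rule on 1]
3. ~<>~q, w0   [~->-rule on 1]
4. q, w0   [~<>-rule on 3 via w0Rw0]
5. <>~q, w1   [<>-rule on 2: fresh world w1, w0Rw1]
6. q, w1   [~<>-rule on 3 via w0Rw1]
7. ~q, w2   [<>-rule on 5: fresh world w2, w1Rw2]
Accessibility: w0Rw0, w0Rw1, w1Rw1, w1Rw2, w2Rw2
Complete open branch: countermodel on a T-frame, so not valid in T, nor in K (the same frame is also a K-frame).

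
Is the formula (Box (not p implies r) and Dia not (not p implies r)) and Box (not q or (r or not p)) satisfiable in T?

Unsatisfiable (every branch closes)

1. (Box (not p implies r) and Dia not (not p implies r)) and Box (not q or (r or not p)), 0
2. Box (not p implies r) and Dia not (not p implies r), 0
3. Box (not q or (r or not p)), 0
4. Box (not p implies r), 0
5. Dia not (not p implies r), 0
6. not q or (r or not p), 0
7. not p implies r, 0
8. r or not p, 0
9. r, 0
10. not p, 0
11. not (not p implies r), 1
12. not p, 1
13. not r, 1
14. not q or (r or not p), 1
15. not p implies r, 1
16. r or not p, 1
17. r, 1
Accessibility: 0R0, 0R1, 1R1
Branch closes: r and not r both at 1.
Every branch closes; the branch above is one of them.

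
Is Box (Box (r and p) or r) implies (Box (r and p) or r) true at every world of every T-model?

Yes, valid

Tableau for the negation not (Box (Box (r and p) or r) implies (Box (r and p) or r)):
1. not (Box (Box (r and p) or r) implies (Box (r and p) or r)), w0
2. Box (Box (r and p) or r), w0   [neg-implies-rule on 1]
3. not (Box (r and p) or r), w0   [neg-implies-rule on 1]
4. not Box (r and p), w0   [neg-or-rule on 3]
5. not r, w0   [neg-or-rule on 3]
6. Box (r and p) or r, w0   [Box-rule on 2 via w0Rw0]
7. Box (r and p), w0   [or-rule on 6 (branches; this branch)]
8. r and p, w0   [Box-rule on 7 via w0Rw0]
9. r, w0   [and-rule on 8]
10. p, w0   [and-rule on 8]
Accessibility: w0Rw0
Branch closes: r and not r both at w0.
Every branch of the negation's tableau closes; the branch above is one of them.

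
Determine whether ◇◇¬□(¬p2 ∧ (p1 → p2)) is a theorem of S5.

Tableau for the negation ¬◇◇¬□(¬p2 ∧ (p1 → p2)):
1. ¬◇◇¬□(¬p2 ∧ (p1 → p2)), u
2. ¬◇¬□(¬p2 ∧ (p1 → p2)), u
3. □(¬p2 ∧ (p1 → p2)), u
4. ¬p2 ∧ (p1 → p2), u
5. ¬p2, u
6. p1 → p2, u
7. ¬p1, u
Accessibility: uRu
The negation has an open branch (countermodel exists).

No, not valid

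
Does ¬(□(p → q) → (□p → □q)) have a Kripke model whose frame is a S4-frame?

Unsatisfiable (every branch closes)

1. ¬(□(p → q) → (□p → □q)), 0
2. □(p → q), 0
3. ¬(□p → □q), 0
4. □p, 0
5. ¬□q, 0
6. p → q, 0
7. p, 0
8. q, 0
9. ¬q, 1
10. p → q, 1
11. p, 1
12. q, 1
Accessibility: 0R0, 0R1, 1R1
Branch closes: q and ¬q both at 1.
All branches of the tableau close; one closing branch shown above.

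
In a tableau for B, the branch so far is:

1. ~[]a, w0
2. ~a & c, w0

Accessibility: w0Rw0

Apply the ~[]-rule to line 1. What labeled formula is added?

a fresh world w1 with w0Rw1, and ~a at w1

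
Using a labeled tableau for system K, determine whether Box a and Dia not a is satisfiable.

Unsatisfiable (every branch closes)

1. Box a and Dia not a, 0
2. Box a, 0
3. Dia not a, 0
4. not a, 1
5. a, 1
Accessibility: 0R1
Branch closes: a and not a both at 1.
All branches of the tableau close; one closing branch shown above.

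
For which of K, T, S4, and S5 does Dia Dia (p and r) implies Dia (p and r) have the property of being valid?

S4, S5

S4-tableau for the negation not (Dia Dia (p and r) implies Dia (p and r)):
1. not (Dia Dia (p and r) implies Dia (p and r)), u
2. Dia Dia (p and r), u
3. not Dia (p and r), u
4. not (p and r), u
5. not r, u
6. Dia (p and r), v
7. not (p and r), v
8. not r, v
9. p and r, w
10. p, w
11. r, w
12. not (p and r), w
13. not r, w
Accessibility: uRu, uRv, uRw, vRv, vRw, wRw
Branch closes: r and not r both at w.
Every branch closes (one shown): valid in S4, hence also in S5 (every theorem of S4 is a theorem of S5).
T-tableau for the negation not (Dia Dia (p and r) implies Dia (p and r)):
1. not (Dia Dia (p and r) implies Dia (p and r)), u
2. Dia Dia (p and r), u
3. not Dia (p and r), u
4. not (p and r), u
5. not r, u
6. Dia (p and r), v
7. not (p and r), v
8. not r, v
9. p and r, w
10. p, w
11. r, w
Accessibility: uRu, uRv, vRv, vRw, wRw
Complete open branch: countermodel on a T-frame, so not valid in T, nor in K (the same frame is also a K-frame).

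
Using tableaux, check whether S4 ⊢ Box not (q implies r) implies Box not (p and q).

No, not valid

Tableau for the negation not (Box not (q implies r) implies Box not (p and q)):
1. not (Box not (q implies r) implies Box not (p and q)), 0
2. Box not (q implies r), 0
3. not Box not (p and q), 0
4. not (q implies r), 0
5. q, 0
6. not r, 0
7. p and q, 1
8. p, 1
9. q, 1
10. not (q implies r), 1
11. not r, 1
Accessibility: 0R0, 0R1, 1R1
The negation has an open branch (countermodel exists).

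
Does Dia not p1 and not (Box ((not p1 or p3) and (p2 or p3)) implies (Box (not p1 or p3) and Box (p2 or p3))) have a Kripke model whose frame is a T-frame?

Unsatisfiable (every branch closes)

1. Dia not p1 and not (Box ((not p1 or p3) and (p2 or p3)) implies (Box (not p1 or p3) and Box (p2 or p3))), 0
2. Dia not p1, 0
3. not (Box ((not p1 or p3) and (p2 or p3)) implies (Box (not p1 or p3) and Box (p2 or p3))), 0
4. Box ((not p1 or p3) and (p2 or p3)), 0
5. not (Box (not p1 or p3) and Box (p2 or p3)), 0
6. (not p1 or p3) and (p2 or p3), 0
7. not p1 or p3, 0
8. p2 or p3, 0
9. not Box (p2 or p3), 0
10. p3, 0
11. not p1, 1
12. (not p1 or p3) and (p2 or p3), 1
13. not p1 or p3, 1
14. p2 or p3, 1
15. p3, 1
16. not (p2 or p3), 2
17. not p2, 2
18. not p3, 2
19. (not p1 or p3) and (p2 or p3), 2
20. not p1 or p3, 2
21. p2 or p3, 2
22. not p1, 2
23. p3, 2
Accessibility: 0R0, 0R1, 0R2, 1R1, 2R2
Branch closes: p3 and not p3 both at 2.
(One branch shown.) All branches close.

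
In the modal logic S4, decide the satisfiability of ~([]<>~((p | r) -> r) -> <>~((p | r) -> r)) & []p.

Unsatisfiable

1. ~([]<>~((p | r) -> r) -> <>~((p | r) -> r)) & []p, u
2. ~([]<>~((p | r) -> r) -> <>~((p | r) -> r)), u   [&-rule on 1]
3. []p, u   [&-rule on 1]
4. []<>~((p | r) -> r), u   [~->-rule on 2]
5. ~<>~((p | r) -> r), u   [~->-rule on 2]
6. p, u   [[]-rule on 3 via uRu]
7. <>~((p | r) -> r), u   [[]-rule on 4 via uRu]
8. (p | r) -> r, u   [~<>-rule on 5 via uRu]
9. r, u   [->-rule on 8 (branches; this branch)]
10. ~((p | r) -> r), v   [<>-rule on 7: fresh world v, uRv]
11. p | r, v   [~->-rule on 10]
12. ~r, v   [~->-rule on 10]
13. p, v   [[]-rule on 3 via uRv]
14. <>~((p | r) -> r), v   [[]-rule on 4 via uRv]
15. (p | r) -> r, v   [~<>-rule on 5 via uRv]
16. ~(p | r), v   [->-rule on 15 (branches; this branch)]
17. ~p, v   [~|-rule on 16]
Accessibility: uRu, uRv, vRv
Branch closes: p and ~p both at v.
Every branch closes; the branch above is one of them.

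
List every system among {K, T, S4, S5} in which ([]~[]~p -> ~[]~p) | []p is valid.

T, S4, S5

K-tableau for the negation ~(([]~[]~p -> ~[]~p) | []p):
1. ~(([]~[]~p -> ~[]~p) | []p), 0
2. ~([]~[]~p -> ~[]~p), 0   [~|-rule on 1]
3. ~[]p, 0   [~|-rule on 1]
4. []~[]~p, 0   [~->-rule on 2]
5. []~p, 0   [~->-rule on 2]
6. ~p, 1   [~[]-rule on 3: fresh world 1, 0R1]
7. ~[]~p, 1   [[]-rule on 4 via 0R1]
8. p, 2   [~[]-rule on 7: fresh world 2, 1R2]
Accessibility: 0R1, 1R2
Complete open branch: countermodel on a K-frame, so not valid in K.
T-tableau for the negation ~(([]~[]~p -> ~[]~p) | []p):
1. ~(([]~[]~p -> ~[]~p) | []p), 0
2. ~([]~[]~p -> ~[]~p), 0   [~|-rule on 1]
3. ~[]p, 0   [~|-rule on 1]
4. []~[]~p, 0   [~->-rule on 2]
5. []~p, 0   [~->-rule on 2]
6. ~[]~p, 0   [[]-rule on 4 via 0R0]
7. ~p, 0   [[]-rule on 5 via 0R0]
8. ~p, 1   [~[]-rule on 3: fresh world 1, 0R1]
9. ~[]~p, 1   [[]-rule on 4 via 0R1]
10. p, 2   [~[]-rule on 6: fresh world 2, 0R2]
11. ~[]~p, 2   [[]-rule on 4 via 0R2]
12. ~p, 2   [[]-rule on 5 via 0R2]
Accessibility: 0R0, 0R1, 0R2, 1R1, 2R2
Branch closes: p and ~p both at 2.
Every branch closes (one shown): valid in T, hence also in S4, S5 (every theorem of T is a theorem of S4 and S5).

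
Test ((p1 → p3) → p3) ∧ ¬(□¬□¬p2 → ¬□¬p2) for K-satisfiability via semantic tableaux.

1. ((p1 → p3) → p3) ∧ ¬(□¬□¬p2 → ¬□¬p2), w0
2. (p1 → p3) → p3, w0
3. ¬(□¬□¬p2 → ¬□¬p2), w0
4. □¬□¬p2, w0
5. □¬p2, w0
6. p3, w0

Yes, satisfiable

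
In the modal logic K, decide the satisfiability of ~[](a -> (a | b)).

1. ~[](a -> (a | b)), w0
2. ~(a -> (a | b)), w1   [~[]-rule on 1: fresh world w1, w0Rw1]
3. a, w1   [~->-rule on 2]
4. ~(a | b), w1   [~->-rule on 2]
5. ~a, w1   [~|-rule on 4]
6. ~b, w1   [~|-rule on 4]
Accessibility: w0Rw1
Branch closes: a and ~a both at w1.
Every branch closes; the branch above is one of them.

No, unsatisfiable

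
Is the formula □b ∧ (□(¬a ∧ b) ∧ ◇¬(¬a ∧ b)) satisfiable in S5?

1. □b ∧ (□(¬a ∧ b) ∧ ◇¬(¬a ∧ b)), 0
2. □b, 0
3. □(¬a ∧ b) ∧ ◇¬(¬a ∧ b), 0
4. □(¬a ∧ b), 0
5. ◇¬(¬a ∧ b), 0
6. b, 0
7. ¬a ∧ b, 0
8. ¬a, 0
9. ¬(¬a ∧ b), 1
10. b, 1
11. ¬a ∧ b, 1
12. ¬a, 1
13. ¬b, 1
Accessibility: 0R0, 0R1, 1R0, 1R1
Branch closes: b and ¬b both at 1.
(One branch shown.) All branches close.

Unsatisfiable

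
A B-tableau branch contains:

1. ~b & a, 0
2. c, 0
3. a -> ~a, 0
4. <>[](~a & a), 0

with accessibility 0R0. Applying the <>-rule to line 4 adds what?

a fresh world 1 with 0R1, and [](~a & a) at 1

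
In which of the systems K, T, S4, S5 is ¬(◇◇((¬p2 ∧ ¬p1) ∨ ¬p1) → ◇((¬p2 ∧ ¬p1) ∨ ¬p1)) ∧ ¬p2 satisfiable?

T-tableau for the formula:
1. ¬(◇◇((¬p2 ∧ ¬p1) ∨ ¬p1) → ◇((¬p2 ∧ ¬p1) ∨ ¬p1)) ∧ ¬p2, w0
2. ¬(◇◇((¬p2 ∧ ¬p1) ∨ ¬p1) → ◇((¬p2 ∧ ¬p1) ∨ ¬p1)), w0
3. ¬p2, w0
4. ◇◇((¬p2 ∧ ¬p1) ∨ ¬p1), w0
5. ¬◇((¬p2 ∧ ¬p1) ∨ ¬p1), w0
6. ¬((¬p2 ∧ ¬p1) ∨ ¬p1), w0
7. ¬(¬p2 ∧ ¬p1), w0
8. p1, w0
9. ◇((¬p2 ∧ ¬p1) ∨ ¬p1), w1
10. ¬((¬p2 ∧ ¬p1) ∨ ¬p1), w1
11. ¬(¬p2 ∧ ¬p1), w1
12. p1, w1
13. (¬p2 ∧ ¬p1) ∨ ¬p1, w2
14. ¬p1, w2
Accessibility: w0Rw0, w0Rw1, w1Rw1, w1Rw2, w2Rw2
Complete open branch: satisfiable in T, hence also in K (this T-model is also a K-model).
S4-tableau for the formula:
1. ¬(◇◇((¬p2 ∧ ¬p1) ∨ ¬p1) → ◇((¬p2 ∧ ¬p1) ∨ ¬p1)) ∧ ¬p2, w0
2. ¬(◇◇((¬p2 ∧ ¬p1) ∨ ¬p1) → ◇((¬p2 ∧ ¬p1) ∨ ¬p1)), w0
3. ¬p2, w0
4. ◇◇((¬p2 ∧ ¬p1) ∨ ¬p1), w0
5. ¬◇((¬p2 ∧ ¬p1) ∨ ¬p1), w0
6. ¬((¬p2 ∧ ¬p1) ∨ ¬p1), w0
7. ¬(¬p2 ∧ ¬p1), w0
8. p1, w0
9. ◇((¬p2 ∧ ¬p1) ∨ ¬p1), w1
10. ¬((¬p2 ∧ ¬p1) ∨ ¬p1), w1
11. ¬(¬p2 ∧ ¬p1), w1
12. p1, w1
13. (¬p2 ∧ ¬p1) ∨ ¬p1, w2
14. ¬((¬p2 ∧ ¬p1) ∨ ¬p1), w2
15. ¬(¬p2 ∧ ¬p1), w2
16. p1, w2
17. ¬p2 ∧ ¬p1, w2
18. ¬p2, w2
19. ¬p1, w2
Accessibility: w0Rw0, w0Rw1, w0Rw2, w1Rw1, w1Rw2, w2Rw2
Branch closes: p1 and ¬p1 both at w2.
Every branch closes (one shown): unsatisfiable in S4, hence also in S5 (every S5-frame is an S4-frame).

K, T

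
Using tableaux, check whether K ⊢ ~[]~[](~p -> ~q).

No, not valid

Tableau for the negation []~[](~p -> ~q):
1. []~[](~p -> ~q), 0
The negation has an open branch (countermodel exists).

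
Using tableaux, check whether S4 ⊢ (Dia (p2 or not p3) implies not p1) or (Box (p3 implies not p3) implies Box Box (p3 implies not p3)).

Valid

Tableau for the negation not ((Dia (p2 or not p3) implies not p1) or (Box (p3 implies not p3) implies Box Box (p3 implies not p3))):
1. not ((Dia (p2 or not p3) implies not p1) or (Box (p3 implies not p3) implies Box Box (p3 implies not p3))), 0
2. not (Dia (p2 or not p3) implies not p1), 0
3. not (Box (p3 implies not p3) implies Box Box (p3 implies not p3)), 0
4. Dia (p2 or not p3), 0
5. p1, 0
6. Box (p3 implies not p3), 0
7. not Box Box (p3 implies not p3), 0
8. p3 implies not p3, 0
9. not p3, 0
10. p2 or not p3, 1
11. p3 implies not p3, 1
12. not p3, 1
13. not Box (p3 implies not p3), 2
14. p3 implies not p3, 2
15. not p3, 2
16. not (p3 implies not p3), 3
17. p3, 3
18. p3 implies not p3, 3
19. not p3, 3
Accessibility: 0R0, 0R1, 0R2, 0R3, 1R1, 2R2, 2R3, 3R3
Branch closes: p3 and not p3 both at 3.
Every branch of the negation's tableau closes; the branch above is one of them.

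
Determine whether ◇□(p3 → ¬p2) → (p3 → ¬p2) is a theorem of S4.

Tableau for the negation ¬(◇□(p3 → ¬p2) → (p3 → ¬p2)):
1. ¬(◇□(p3 → ¬p2) → (p3 → ¬p2)), 0
2. ◇□(p3 → ¬p2), 0
3. ¬(p3 → ¬p2), 0
4. p3, 0
5. p2, 0
6. □(p3 → ¬p2), 1
7. p3 → ¬p2, 1
8. ¬p2, 1
Accessibility: 0R0, 0R1, 1R1
The negation has an open branch (countermodel exists).

Not valid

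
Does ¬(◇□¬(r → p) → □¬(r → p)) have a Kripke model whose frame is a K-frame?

1. ¬(◇□¬(r → p) → □¬(r → p)), u
2. ◇□¬(r → p), u
3. ¬□¬(r → p), u
4. □¬(r → p), v
5. r → p, w
6. p, w
Accessibility: uRv, uRw

Yes, satisfiable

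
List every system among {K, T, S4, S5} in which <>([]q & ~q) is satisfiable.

K

T-tableau for the formula:
1. <>([]q & ~q), u
2. []q & ~q, v
3. []q, v
4. ~q, v
5. q, v
Accessibility: uRu, uRv, vRv
Branch closes: q and ~q both at v.
Every branch closes (one shown): unsatisfiable in T, hence also in S4, S5 (every S4/S5-frame is a T-frame).
K-tableau for the formula:
1. <>([]q & ~q), u
2. []q & ~q, v
3. []q, v
4. ~q, v
Accessibility: uRv
Complete open branch: satisfiable in K.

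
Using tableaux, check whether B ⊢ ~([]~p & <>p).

Tableau for the negation []~p & <>p:
1. []~p & <>p, u
2. []~p, u
3. <>p, u
4. ~p, u
5. p, v
6. ~p, v
Accessibility: uRu, uRv, vRu, vRv
Branch closes: p and ~p both at v.
All branches of the negation close; one closing branch shown above.

Valid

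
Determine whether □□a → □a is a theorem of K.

Tableau for the negation ¬(□□a → □a):
1. ¬(□□a → □a), 0
2. □□a, 0
3. ¬□a, 0
4. ¬a, 1
5. □a, 1
Accessibility: 0R1
The negation has an open branch (countermodel exists).

No, not valid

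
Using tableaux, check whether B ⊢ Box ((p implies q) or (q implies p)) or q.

Valid in B

Tableau for the negation not (Box ((p implies q) or (q implies p)) or q):
1. not (Box ((p implies q) or (q implies p)) or q), 0
2. not Box ((p implies q) or (q implies p)), 0
3. not q, 0
4. not ((p implies q) or (q implies p)), 1
5. not (p implies q), 1
6. not (q implies p), 1
7. p, 1
8. not q, 1
9. q, 1
10. not p, 1
Accessibility: 0R0, 0R1, 1R0, 1R1
Branch closes: q and not q both at 1.
All branches of the negation close; one closing branch shown above.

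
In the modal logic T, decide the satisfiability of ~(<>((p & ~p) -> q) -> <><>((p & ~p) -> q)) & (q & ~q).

Unsatisfiable (every branch closes)

1. ~(<>((p & ~p) -> q) -> <><>((p & ~p) -> q)) & (q & ~q), u
2. ~(<>((p & ~p) -> q) -> <><>((p & ~p) -> q)), u   [&-rule on 1]
3. q & ~q, u   [&-rule on 1]
4. <>((p & ~p) -> q), u   [~->-rule on 2]
5. ~<><>((p & ~p) -> q), u   [~->-rule on 2]
6. q, u   [&-rule on 3]
7. ~q, u   [&-rule on 3]
Accessibility: uRu
Branch closes: q and ~q both at u.
(One branch shown.) All branches close.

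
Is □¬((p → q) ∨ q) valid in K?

Invalid (countermodel exists)

Tableau for the negation ¬□¬((p → q) ∨ q):
1. ¬□¬((p → q) ∨ q), u
2. (p → q) ∨ q, v
3. q, v
Accessibility: uRv
The negation has an open branch (countermodel exists).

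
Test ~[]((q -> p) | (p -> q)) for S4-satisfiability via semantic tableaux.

Unsatisfiable (every branch closes)

1. ~[]((q -> p) | (p -> q)), 0
2. ~((q -> p) | (p -> q)), 1   [~[]-rule on 1: fresh world 1, 0R1]
3. ~(q -> p), 1   [~|-rule on 2]
4. ~(p -> q), 1   [~|-rule on 2]
5. q, 1   [~->-rule on 3]
6. ~p, 1   [~->-rule on 3]
7. p, 1   [~->-rule on 4]
8. ~q, 1   [~->-rule on 4]
Accessibility: 0R0, 0R1, 1R1
Branch closes: p and ~p both at 1.
All branches of the tableau close; one closing branch shown above.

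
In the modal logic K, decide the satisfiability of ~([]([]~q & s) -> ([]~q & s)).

Satisfiable

1. ~([]([]~q & s) -> ([]~q & s)), u
2. []([]~q & s), u
3. ~([]~q & s), u
4. ~s, u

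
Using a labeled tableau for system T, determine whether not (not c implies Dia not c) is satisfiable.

Unsatisfiable

1. not (not c implies Dia not c), u
2. not c, u
3. not Dia not c, u
4. c, u
Accessibility: uRu
Branch closes: c and not c both at u.
Every branch closes; the branch above is one of them.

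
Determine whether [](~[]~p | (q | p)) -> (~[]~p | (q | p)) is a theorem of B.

Tableau for the negation ~([](~[]~p | (q | p)) -> (~[]~p | (q | p))):
1. ~([](~[]~p | (q | p)) -> (~[]~p | (q | p))), w0
2. [](~[]~p | (q | p)), w0
3. ~(~[]~p | (q | p)), w0
4. []~p, w0
5. ~(q | p), w0
6. ~q, w0
7. ~p, w0
8. ~[]~p | (q | p), w0
9. ~[]~p, w0
10. p, w1
11. ~[]~p | (q | p), w1
12. ~p, w1
Accessibility: w0Rw0, w0Rw1, w1Rw0, w1Rw1
Branch closes: p and ~p both at w1.
Every branch of the negation's tableau closes; the branch above is one of them.

Yes, valid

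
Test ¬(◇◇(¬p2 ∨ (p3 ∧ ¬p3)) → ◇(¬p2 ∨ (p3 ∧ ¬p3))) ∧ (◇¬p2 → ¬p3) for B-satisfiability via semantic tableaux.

1. ¬(◇◇(¬p2 ∨ (p3 ∧ ¬p3)) → ◇(¬p2 ∨ (p3 ∧ ¬p3))) ∧ (◇¬p2 → ¬p3), w0
2. ¬(◇◇(¬p2 ∨ (p3 ∧ ¬p3)) → ◇(¬p2 ∨ (p3 ∧ ¬p3))), w0
3. ◇¬p2 → ¬p3, w0
4. ◇◇(¬p2 ∨ (p3 ∧ ¬p3)), w0
5. ¬◇(¬p2 ∨ (p3 ∧ ¬p3)), w0
6. ¬(¬p2 ∨ (p3 ∧ ¬p3)), w0
7. p2, w0
8. ¬(p3 ∧ ¬p3), w0
9. ¬p3, w0
10. ◇(¬p2 ∨ (p3 ∧ ¬p3)), w1
11. ¬(¬p2 ∨ (p3 ∧ ¬p3)), w1
12. p2, w1
13. ¬(p3 ∧ ¬p3), w1
14. p3, w1
15. ¬p2 ∨ (p3 ∧ ¬p3), w2
16. ¬p2, w2
Accessibility: w0Rw0, w0Rw1, w1Rw0, w1Rw1, w1Rw2, w2Rw1, w2Rw2

Satisfiable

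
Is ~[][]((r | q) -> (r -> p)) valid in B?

Tableau for the negation [][]((r | q) -> (r -> p)):
1. [][]((r | q) -> (r -> p)), 0
2. []((r | q) -> (r -> p)), 0
3. (r | q) -> (r -> p), 0
4. r -> p, 0
5. p, 0
Accessibility: 0R0
The negation has an open branch (countermodel exists).

Invalid (countermodel exists)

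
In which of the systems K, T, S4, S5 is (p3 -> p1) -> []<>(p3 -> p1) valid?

S4-tableau for the negation ~((p3 -> p1) -> []<>(p3 -> p1)):
1. ~((p3 -> p1) -> []<>(p3 -> p1)), u
2. p3 -> p1, u   [~->-rule on 1]
3. ~[]<>(p3 -> p1), u   [~->-rule on 1]
4. p1, u   [->-rule on 2 (branches; this branch)]
5. ~<>(p3 -> p1), v   [~[]-rule on 3: fresh world v, uRv]
6. ~(p3 -> p1), v   [~<>-rule on 5 via vRv]
7. p3, v   [~->-rule on 6]
8. ~p1, v   [~->-rule on 6]
Accessibility: uRu, uRv, vRv
Complete open branch: countermodel on an S4-frame, so not valid in S4, nor in K, T (the same frame is also a K-frame and a T-frame).
S5-tableau for the negation ~((p3 -> p1) -> []<>(p3 -> p1)):
1. ~((p3 -> p1) -> []<>(p3 -> p1)), u
2. p3 -> p1, u   [~->-rule on 1]
3. ~[]<>(p3 -> p1), u   [~->-rule on 1]
4. p1, u   [->-rule on 2 (branches; this branch)]
5. ~<>(p3 -> p1), v   [~[]-rule on 3: fresh world v, uRv]
6. ~(p3 -> p1), u   [~<>-rule on 5 via vRu]
7. p3, u   [~->-rule on 6]
8. ~p1, u   [~->-rule on 6]
Accessibility: uRu, uRv, vRu, vRv
Branch closes: p1 and ~p1 both at u.
Every branch closes (one shown): valid in S5.

S5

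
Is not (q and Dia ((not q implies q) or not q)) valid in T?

Tableau for the negation q and Dia ((not q implies q) or not q):
1. q and Dia ((not q implies q) or not q), u
2. q, u
3. Dia ((not q implies q) or not q), u
4. (not q implies q) or not q, v
5. not q, v
Accessibility: uRu, uRv, vRv
The negation has an open branch (countermodel exists).

Not valid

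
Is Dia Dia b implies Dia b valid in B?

Not valid

Tableau for the negation not (Dia Dia b implies Dia b):
1. not (Dia Dia b implies Dia b), u
2. Dia Dia b, u
3. not Dia b, u
4. not b, u
5. Dia b, v
6. not b, v
7. b, w
Accessibility: uRu, uRv, vRu, vRv, vRw, wRv, wRw
The negation has an open branch (countermodel exists).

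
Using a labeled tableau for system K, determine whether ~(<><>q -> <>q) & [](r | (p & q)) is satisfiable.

Satisfiable

1. ~(<><>q -> <>q) & [](r | (p & q)), 0
2. ~(<><>q -> <>q), 0
3. [](r | (p & q)), 0
4. <><>q, 0
5. ~<>q, 0
6. <>q, 1
7. r | (p & q), 1
8. ~q, 1
9. r, 1
10. q, 2
Accessibility: 0R1, 1R2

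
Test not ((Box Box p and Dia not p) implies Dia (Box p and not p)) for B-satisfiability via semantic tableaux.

Unsatisfiable

1. not ((Box Box p and Dia not p) implies Dia (Box p and not p)), u
2. Box Box p and Dia not p, u
3. not Dia (Box p and not p), u
4. Box Box p, u
5. Dia not p, u
6. not (Box p and not p), u
7. Box p, u
8. p, u
9. not p, v
10. not (Box p and not p), v
11. Box p, v
12. p, v
Accessibility: uRu, uRv, vRu, vRv
Branch closes: p and not p both at v.
Every branch closes; the branch above is one of them.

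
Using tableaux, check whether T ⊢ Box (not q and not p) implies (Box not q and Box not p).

Tableau for the negation not (Box (not q and not p) implies (Box not q and Box not p)):
1. not (Box (not q and not p) implies (Box not q and Box not p)), u
2. Box (not q and not p), u
3. not (Box not q and Box not p), u
4. not q and not p, u
5. not q, u
6. not p, u
7. not Box not p, u
8. p, v
9. not q and not p, v
10. not q, v
11. not p, v
Accessibility: uRu, uRv, vRv
Branch closes: p and not p both at v.
Every branch of the negation's tableau closes; the branch above is one of them.

Valid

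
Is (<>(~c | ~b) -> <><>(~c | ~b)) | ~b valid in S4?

Tableau for the negation ~((<>(~c | ~b) -> <><>(~c | ~b)) | ~b):
1. ~((<>(~c | ~b) -> <><>(~c | ~b)) | ~b), 0
2. ~(<>(~c | ~b) -> <><>(~c | ~b)), 0
3. b, 0
4. <>(~c | ~b), 0
5. ~<><>(~c | ~b), 0
6. ~<>(~c | ~b), 0
7. ~(~c | ~b), 0
8. c, 0
9. ~c | ~b, 1
10. ~<>(~c | ~b), 1
11. ~(~c | ~b), 1
12. c, 1
13. b, 1
14. ~b, 1
Accessibility: 0R0, 0R1, 1R1
Branch closes: b and ~b both at 1.
All branches of the negation close; one closing branch shown above.

Yes, valid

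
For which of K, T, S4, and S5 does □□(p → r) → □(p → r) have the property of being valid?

T, S4, S5

K-tableau for the negation ¬(□□(p → r) → □(p → r)):
1. ¬(□□(p → r) → □(p → r)), w0
2. □□(p → r), w0
3. ¬□(p → r), w0
4. ¬(p → r), w1
5. p, w1
6. ¬r, w1
7. □(p → r), w1
Accessibility: w0Rw1
Complete open branch: countermodel on a K-frame, so not valid in K.
T-tableau for the negation ¬(□□(p → r) → □(p → r)):
1. ¬(□□(p → r) → □(p → r)), w0
2. □□(p → r), w0
3. ¬□(p → r), w0
4. □(p → r), w0
5. p → r, w0
6. r, w0
7. ¬(p → r), w1
8. p, w1
9. ¬r, w1
10. □(p → r), w1
11. p → r, w1
12. r, w1
Accessibility: w0Rw0, w0Rw1, w1Rw1
Branch closes: r and ¬r both at w1.
Every branch closes (one shown): valid in T, hence also in S4, S5 (every theorem of T is a theorem of S4 and S5).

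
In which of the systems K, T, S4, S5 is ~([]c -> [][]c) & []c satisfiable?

K, T

T-tableau for the formula:
1. ~([]c -> [][]c) & []c, 0
2. ~([]c -> [][]c), 0
3. []c, 0
4. ~[][]c, 0
5. c, 0
6. ~[]c, 1
7. c, 1
8. ~c, 2
Accessibility: 0R0, 0R1, 1R1, 1R2, 2R2
Complete open branch: satisfiable in T, hence also in K (this T-model is also a K-model).
S4-tableau for the formula:
1. ~([]c -> [][]c) & []c, 0
2. ~([]c -> [][]c), 0
3. []c, 0
4. ~[][]c, 0
5. c, 0
6. ~[]c, 1
7. c, 1
8. ~c, 2
9. c, 2
Accessibility: 0R0, 0R1, 0R2, 1R1, 1R2, 2R2
Branch closes: c and ~c both at 2.
Every branch closes (one shown): unsatisfiable in S4, hence also in S5 (every S5-frame is an S4-frame).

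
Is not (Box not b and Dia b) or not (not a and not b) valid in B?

Yes, valid

Tableau for the negation not (not (Box not b and Dia b) or not (not a and not b)):
1. not (not (Box not b and Dia b) or not (not a and not b)), u
2. Box not b and Dia b, u
3. not a and not b, u
4. Box not b, u
5. Dia b, u
6. not a, u
7. not b, u
8. b, v
9. not b, v
Accessibility: uRu, uRv, vRu, vRv
Branch closes: b and not b both at v.
All branches of the negation close; one closing branch shown above.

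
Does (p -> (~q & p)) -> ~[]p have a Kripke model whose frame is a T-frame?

Yes, satisfiable

1. (p -> (~q & p)) -> ~[]p, 0
2. ~[]p, 0   [->-rule on 1 (branches; this branch)]
3. ~p, 1   [~[]-rule on 2: fresh world 1, 0R1]
Accessibility: 0R0, 0R1, 1R1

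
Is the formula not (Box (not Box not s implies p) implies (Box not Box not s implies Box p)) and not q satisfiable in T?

1. not (Box (not Box not s implies p) implies (Box not Box not s implies Box p)) and not q, u
2. not (Box (not Box not s implies p) implies (Box not Box not s implies Box p)), u
3. not q, u
4. Box (not Box not s implies p), u
5. not (Box not Box not s implies Box p), u
6. Box not Box not s, u
7. not Box p, u
8. not Box not s implies p, u
9. not Box not s, u
10. p, u
11. not p, v
12. not Box not s implies p, v
13. not Box not s, v
14. Box not s, v
15. not s, v
16. s, w
17. not Box not s implies p, w
18. not Box not s, w
19. p, w
20. s, x
21. not s, x
Accessibility: uRu, uRv, uRw, vRv, vRx, wRw, xRx
Branch closes: s and not s both at x.
(One branch shown.) All branches close.

Unsatisfiable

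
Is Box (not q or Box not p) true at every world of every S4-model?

Tableau for the negation not Box (not q or Box not p):
1. not Box (not q or Box not p), u
2. not (not q or Box not p), v   [neg-Box-rule on 1: fresh world v, uRv]
3. q, v   [neg-or-rule on 2]
4. not Box not p, v   [neg-or-rule on 2]
5. p, w   [neg-Box-rule on 4: fresh world w, vRw]
Accessibility: uRu, uRv, uRw, vRv, vRw, wRw
The negation has an open branch (countermodel exists).

Not valid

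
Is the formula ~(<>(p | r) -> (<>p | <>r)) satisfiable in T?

Unsatisfiable (every branch closes)

1. ~(<>(p | r) -> (<>p | <>r)), w0
2. <>(p | r), w0   [~->-rule on 1]
3. ~(<>p | <>r), w0   [~->-rule on 1]
4. ~<>p, w0   [~|-rule on 3]
5. ~<>r, w0   [~|-rule on 3]
6. ~p, w0   [~<>-rule on 4 via w0Rw0]
7. ~r, w0   [~<>-rule on 5 via w0Rw0]
8. p | r, w1   [<>-rule on 2: fresh world w1, w0Rw1]
9. ~p, w1   [~<>-rule on 4 via w0Rw1]
10. ~r, w1   [~<>-rule on 5 via w0Rw1]
11. r, w1   [|-rule on 8 (branches; this branch)]
Accessibility: w0Rw0, w0Rw1, w1Rw1
Branch closes: r and ~r both at w1.
All branches of the tableau close; one closing branch shown above.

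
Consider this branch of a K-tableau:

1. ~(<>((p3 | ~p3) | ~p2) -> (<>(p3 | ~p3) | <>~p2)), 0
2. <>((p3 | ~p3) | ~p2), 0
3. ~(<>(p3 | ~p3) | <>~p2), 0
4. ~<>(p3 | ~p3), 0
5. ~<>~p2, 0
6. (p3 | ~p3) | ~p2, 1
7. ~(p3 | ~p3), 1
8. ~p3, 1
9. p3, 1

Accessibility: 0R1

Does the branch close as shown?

Closed

Both p3 and ~p3 appear at 1.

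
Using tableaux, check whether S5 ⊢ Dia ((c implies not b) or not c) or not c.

Not valid

Tableau for the negation not (Dia ((c implies not b) or not c) or not c):
1. not (Dia ((c implies not b) or not c) or not c), w0
2. not Dia ((c implies not b) or not c), w0
3. c, w0
4. not ((c implies not b) or not c), w0
5. not (c implies not b), w0
6. b, w0
Accessibility: w0Rw0
The negation has an open branch (countermodel exists).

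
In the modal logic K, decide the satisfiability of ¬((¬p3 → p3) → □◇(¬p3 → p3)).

Yes, satisfiable

1. ¬((¬p3 → p3) → □◇(¬p3 → p3)), 0
2. ¬p3 → p3, 0
3. ¬□◇(¬p3 → p3), 0
4. p3, 0
5. ¬◇(¬p3 → p3), 1
Accessibility: 0R1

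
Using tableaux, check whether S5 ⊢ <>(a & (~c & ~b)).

Not valid

Tableau for the negation ~<>(a & (~c & ~b)):
1. ~<>(a & (~c & ~b)), 0
2. ~(a & (~c & ~b)), 0
3. ~(~c & ~b), 0
4. b, 0
Accessibility: 0R0
The negation has an open branch (countermodel exists).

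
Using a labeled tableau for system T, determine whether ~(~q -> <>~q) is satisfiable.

Unsatisfiable (every branch closes)

1. ~(~q -> <>~q), w0
2. ~q, w0
3. ~<>~q, w0
4. q, w0
Accessibility: w0Rw0
Branch closes: q and ~q both at w0.
(One branch shown.) All branches close.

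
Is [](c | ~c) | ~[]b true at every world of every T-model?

Tableau for the negation ~([](c | ~c) | ~[]b):
1. ~([](c | ~c) | ~[]b), w0
2. ~[](c | ~c), w0
3. []b, w0
4. b, w0
5. ~(c | ~c), w1
6. ~c, w1
7. c, w1
Accessibility: w0Rw0, w0Rw1, w1Rw1
Branch closes: c and ~c both at w1.
Every branch of the negation's tableau closes; the branch above is one of them.

Valid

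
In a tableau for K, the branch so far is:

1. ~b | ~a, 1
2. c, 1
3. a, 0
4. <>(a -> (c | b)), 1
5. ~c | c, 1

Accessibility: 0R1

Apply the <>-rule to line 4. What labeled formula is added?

a fresh world 2 with 1R2, and a -> (c | b) at 2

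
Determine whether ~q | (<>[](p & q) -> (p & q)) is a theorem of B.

Valid

Tableau for the negation ~(~q | (<>[](p & q) -> (p & q))):
1. ~(~q | (<>[](p & q) -> (p & q))), u
2. q, u   [~|-rule on 1]
3. ~(<>[](p & q) -> (p & q)), u   [~|-rule on 1]
4. <>[](p & q), u   [~->-rule on 3]
5. ~(p & q), u   [~->-rule on 3]
6. ~p, u   [~&-rule on 5 (branches; this branch)]
7. [](p & q), v   [<>-rule on 4: fresh world v, uRv]
8. p & q, u   [[]-rule on 7 via vRu]
9. p, u   [&-rule on 8]
Accessibility: uRu, uRv, vRu, vRv
Branch closes: p and ~p both at u.
All branches of the negation close; one closing branch shown above.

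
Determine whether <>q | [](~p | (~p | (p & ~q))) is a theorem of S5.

Tableau for the negation ~(<>q | [](~p | (~p | (p & ~q)))):
1. ~(<>q | [](~p | (~p | (p & ~q)))), 0
2. ~<>q, 0
3. ~[](~p | (~p | (p & ~q))), 0
4. ~q, 0
5. ~(~p | (~p | (p & ~q))), 1
6. p, 1
7. ~(~p | (p & ~q)), 1
8. ~(p & ~q), 1
9. ~q, 1
10. q, 1
Accessibility: 0R0, 0R1, 1R0, 1R1
Branch closes: q and ~q both at 1.
All branches of the negation close; one closing branch shown above.

Yes, valid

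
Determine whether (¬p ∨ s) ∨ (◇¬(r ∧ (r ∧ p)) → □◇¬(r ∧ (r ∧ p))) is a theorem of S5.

Valid

Tableau for the negation ¬((¬p ∨ s) ∨ (◇¬(r ∧ (r ∧ p)) → □◇¬(r ∧ (r ∧ p)))):
1. ¬((¬p ∨ s) ∨ (◇¬(r ∧ (r ∧ p)) → □◇¬(r ∧ (r ∧ p)))), w0
2. ¬(¬p ∨ s), w0   [¬∨-rule on 1]
3. ¬(◇¬(r ∧ (r ∧ p)) → □◇¬(r ∧ (r ∧ p))), w0   [¬∨-rule on 1]
4. p, w0   [¬∨-rule on 2]
5. ¬s, w0   [¬∨-rule on 2]
6. ◇¬(r ∧ (r ∧ p)), w0   [¬→-rule on 3]
7. ¬□◇¬(r ∧ (r ∧ p)), w0   [¬→-rule on 3]
8. ¬(r ∧ (r ∧ p)), w1   [◇-rule on 6: fresh world w1, w0Rw1]
9. ¬(r ∧ p), w1   [¬∧-rule on 8 (branches; this branch)]
10. ¬p, w1   [¬∧-rule on 9 (branches; this branch)]
11. ¬◇¬(r ∧ (r ∧ p)), w2   [¬□-rule on 7: fresh world w2, w0Rw2]
12. r ∧ (r ∧ p), w0   [¬◇-rule on 11 via w2Rw0]
13. r, w0   [∧-rule on 12]
14. r ∧ p, w0   [∧-rule on 12]
15. r ∧ (r ∧ p), w1   [¬◇-rule on 11 via w2Rw1]
16. r, w1   [∧-rule on 15]
17. r ∧ p, w1   [∧-rule on 15]
18. p, w1   [∧-rule on 17]
Accessibility: w0Rw0, w0Rw1, w0Rw2, w1Rw0, w1Rw1, w1Rw2, w2Rw0, w2Rw1, w2Rw2
Branch closes: p and ¬p both at w1.
All branches of the negation close; one closing branch shown above.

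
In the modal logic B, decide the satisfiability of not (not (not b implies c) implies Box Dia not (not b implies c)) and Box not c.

Unsatisfiable

1. not (not (not b implies c) implies Box Dia not (not b implies c)) and Box not c, u
2. not (not (not b implies c) implies Box Dia not (not b implies c)), u
3. Box not c, u
4. not (not b implies c), u
5. not Box Dia not (not b implies c), u
6. not b, u
7. not c, u
8. not Dia not (not b implies c), v
9. not c, v
10. not b implies c, u
11. not b implies c, v
12. c, u
Accessibility: uRu, uRv, vRu, vRv
Branch closes: c and not c both at u.
All branches of the tableau close; one closing branch shown above.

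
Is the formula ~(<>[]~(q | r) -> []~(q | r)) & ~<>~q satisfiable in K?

1. ~(<>[]~(q | r) -> []~(q | r)) & ~<>~q, w0
2. ~(<>[]~(q | r) -> []~(q | r)), w0
3. ~<>~q, w0
4. <>[]~(q | r), w0
5. ~[]~(q | r), w0
6. []~(q | r), w1
7. q, w1
8. q | r, w2
9. q, w2
10. r, w2
Accessibility: w0Rw1, w0Rw2

Satisfiable (open branch found)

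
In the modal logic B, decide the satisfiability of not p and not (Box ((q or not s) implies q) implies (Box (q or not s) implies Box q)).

1. not p and not (Box ((q or not s) implies q) implies (Box (q or not s) implies Box q)), 0
2. not p, 0
3. not (Box ((q or not s) implies q) implies (Box (q or not s) implies Box q)), 0
4. Box ((q or not s) implies q), 0
5. not (Box (q or not s) implies Box q), 0
6. Box (q or not s), 0
7. not Box q, 0
8. (q or not s) implies q, 0
9. q or not s, 0
10. q, 0
11. not s, 0
12. not q, 1
13. (q or not s) implies q, 1
14. q or not s, 1
15. not (q or not s), 1
16. s, 1
17. not s, 1
Accessibility: 0R0, 0R1, 1R0, 1R1
Branch closes: s and not s both at 1.
(One branch shown.) All branches close.

Unsatisfiable (every branch closes)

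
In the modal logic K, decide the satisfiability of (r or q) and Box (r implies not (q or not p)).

1. (r or q) and Box (r implies not (q or not p)), w0
2. r or q, w0
3. Box (r implies not (q or not p)), w0
4. q, w0

Satisfiable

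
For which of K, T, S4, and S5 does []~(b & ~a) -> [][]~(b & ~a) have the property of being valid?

T-tableau for the negation ~([]~(b & ~a) -> [][]~(b & ~a)):
1. ~([]~(b & ~a) -> [][]~(b & ~a)), 0
2. []~(b & ~a), 0
3. ~[][]~(b & ~a), 0
4. ~(b & ~a), 0
5. a, 0
6. ~[]~(b & ~a), 1
7. ~(b & ~a), 1
8. a, 1
9. b & ~a, 2
10. b, 2
11. ~a, 2
Accessibility: 0R0, 0R1, 1R1, 1R2, 2R2
Complete open branch: countermodel on a T-frame, so not valid in T, nor in K (the same frame is also a K-frame).
S4-tableau for the negation ~([]~(b & ~a) -> [][]~(b & ~a)):
1. ~([]~(b & ~a) -> [][]~(b & ~a)), 0
2. []~(b & ~a), 0
3. ~[][]~(b & ~a), 0
4. ~(b & ~a), 0
5. a, 0
6. ~[]~(b & ~a), 1
7. ~(b & ~a), 1
8. a, 1
9. b & ~a, 2
10. b, 2
11. ~a, 2
12. ~(b & ~a), 2
13. a, 2
Accessibility: 0R0, 0R1, 0R2, 1R1, 1R2, 2R2
Branch closes: a and ~a both at 2.
Every branch closes (one shown): valid in S4, hence also in S5 (every theorem of S4 is a theorem of S5).

S4, S5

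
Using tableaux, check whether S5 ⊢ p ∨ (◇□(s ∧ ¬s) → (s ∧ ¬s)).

Yes, valid

Tableau for the negation ¬(p ∨ (◇□(s ∧ ¬s) → (s ∧ ¬s))):
1. ¬(p ∨ (◇□(s ∧ ¬s) → (s ∧ ¬s))), u
2. ¬p, u   [¬∨-rule on 1]
3. ¬(◇□(s ∧ ¬s) → (s ∧ ¬s)), u   [¬∨-rule on 1]
4. ◇□(s ∧ ¬s), u   [¬→-rule on 3]
5. ¬(s ∧ ¬s), u   [¬→-rule on 3]
6. s, u   [¬∧-rule on 5 (branches; this branch)]
7. □(s ∧ ¬s), v   [◇-rule on 4: fresh world v, uRv]
8. s ∧ ¬s, u   [□-rule on 7 via vRu]
9. ¬s, u   [∧-rule on 8]
Accessibility: uRu, uRv, vRu, vRv
Branch closes: s and ¬s both at u.
All branches of the negation close; one closing branch shown above.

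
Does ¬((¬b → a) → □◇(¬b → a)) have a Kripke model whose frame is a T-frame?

1. ¬((¬b → a) → □◇(¬b → a)), u
2. ¬b → a, u   [¬→-rule on 1]
3. ¬□◇(¬b → a), u   [¬→-rule on 1]
4. a, u   [→-rule on 2 (branches; this branch)]
5. ¬◇(¬b → a), v   [¬□-rule on 3: fresh world v, uRv]
6. ¬(¬b → a), v   [¬◇-rule on 5 via vRv]
7. ¬b, v   [¬→-rule on 6]
8. ¬a, v   [¬→-rule on 6]
Accessibility: uRu, uRv, vRv

Yes, satisfiable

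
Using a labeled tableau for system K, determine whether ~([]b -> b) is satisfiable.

Satisfiable

1. ~([]b -> b), u
2. []b, u   [~->-rule on 1]
3. ~b, u   [~->-rule on 1]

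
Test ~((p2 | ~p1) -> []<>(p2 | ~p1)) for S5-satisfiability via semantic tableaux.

1. ~((p2 | ~p1) -> []<>(p2 | ~p1)), 0
2. p2 | ~p1, 0
3. ~[]<>(p2 | ~p1), 0
4. ~p1, 0
5. ~<>(p2 | ~p1), 1
6. ~(p2 | ~p1), 0
7. ~p2, 0
8. p1, 0
Accessibility: 0R0, 0R1, 1R0, 1R1
Branch closes: p1 and ~p1 both at 0.
All branches of the tableau close; one closing branch shown above.

Unsatisfiable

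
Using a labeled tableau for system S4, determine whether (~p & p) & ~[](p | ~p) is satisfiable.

1. (~p & p) & ~[](p | ~p), u
2. ~p & p, u   [&-rule on 1]
3. ~[](p | ~p), u   [&-rule on 1]
4. ~p, u   [&-rule on 2]
5. p, u   [&-rule on 2]
Accessibility: uRu
Branch closes: p and ~p both at u.
(One branch shown.) All branches close.

No, unsatisfiable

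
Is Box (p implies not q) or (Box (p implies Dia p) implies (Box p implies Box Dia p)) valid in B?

Valid

Tableau for the negation not (Box (p implies not q) or (Box (p implies Dia p) implies (Box p implies Box Dia p))):
1. not (Box (p implies not q) or (Box (p implies Dia p) implies (Box p implies Box Dia p))), w0
2. not Box (p implies not q), w0
3. not (Box (p implies Dia p) implies (Box p implies Box Dia p)), w0
4. Box (p implies Dia p), w0
5. not (Box p implies Box Dia p), w0
6. Box p, w0
7. not Box Dia p, w0
8. p implies Dia p, w0
9. p, w0
10. Dia p, w0
11. not (p implies not q), w1
12. p, w1
13. q, w1
14. p implies Dia p, w1
15. Dia p, w1
16. not Dia p, w2
17. p implies Dia p, w2
18. p, w2
19. not p, w0
Accessibility: w0Rw0, w0Rw1, w0Rw2, w1Rw0, w1Rw1, w2Rw0, w2Rw2
Branch closes: p and not p both at w0.
Every branch of the negation's tableau closes; the branch above is one of them.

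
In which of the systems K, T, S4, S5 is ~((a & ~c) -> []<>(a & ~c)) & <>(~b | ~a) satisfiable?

K, T, S4

S4-tableau for the formula:
1. ~((a & ~c) -> []<>(a & ~c)) & <>(~b | ~a), w0
2. ~((a & ~c) -> []<>(a & ~c)), w0
3. <>(~b | ~a), w0
4. a & ~c, w0
5. ~[]<>(a & ~c), w0
6. a, w0
7. ~c, w0
8. ~b | ~a, w1
9. ~a, w1
10. ~<>(a & ~c), w2
11. ~(a & ~c), w2
12. c, w2
Accessibility: w0Rw0, w0Rw1, w0Rw2, w1Rw1, w2Rw2
Complete open branch: satisfiable in S4, hence also in K, T (this S4-model is also a K-model and a T-model).
S5-tableau for the formula:
1. ~((a & ~c) -> []<>(a & ~c)) & <>(~b | ~a), w0
2. ~((a & ~c) -> []<>(a & ~c)), w0
3. <>(~b | ~a), w0
4. a & ~c, w0
5. ~[]<>(a & ~c), w0
6. a, w0
7. ~c, w0
8. ~b | ~a, w1
9. ~a, w1
10. ~<>(a & ~c), w2
11. ~(a & ~c), w0
12. ~(a & ~c), w1
13. ~(a & ~c), w2
14. c, w0
Accessibility: w0Rw0, w0Rw1, w0Rw2, w1Rw0, w1Rw1, w1Rw2, w2Rw0, w2Rw1, w2Rw2
Branch closes: c and ~c both at w0.
Every branch closes (one shown): unsatisfiable in S5.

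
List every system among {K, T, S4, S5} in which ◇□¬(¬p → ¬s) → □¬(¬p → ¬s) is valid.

S5-tableau for the negation ¬(◇□¬(¬p → ¬s) → □¬(¬p → ¬s)):
1. ¬(◇□¬(¬p → ¬s) → □¬(¬p → ¬s)), w0
2. ◇□¬(¬p → ¬s), w0   [¬→-rule on 1]
3. ¬□¬(¬p → ¬s), w0   [¬→-rule on 1]
4. □¬(¬p → ¬s), w1   [◇-rule on 2: fresh world w1, w0Rw1]
5. ¬(¬p → ¬s), w0   [□-rule on 4 via w1Rw0]
6. ¬p, w0   [¬→-rule on 5]
7. s, w0   [¬→-rule on 5]
8. ¬(¬p → ¬s), w1   [□-rule on 4 via w1Rw1]
9. ¬p, w1   [¬→-rule on 8]
10. s, w1   [¬→-rule on 8]
11. ¬p → ¬s, w2   [¬□-rule on 3: fresh world w2, w0Rw2]
12. ¬(¬p → ¬s), w2   [□-rule on 4 via w1Rw2]
13. ¬p, w2   [¬→-rule on 12]
14. s, w2   [¬→-rule on 12]
15. ¬s, w2   [→-rule on 11 (branches; this branch)]
Accessibility: w0Rw0, w0Rw1, w0Rw2, w1Rw0, w1Rw1, w1Rw2, w2Rw0, w2Rw1, w2Rw2
Branch closes: s and ¬s both at w2.
Every branch closes (one shown): valid in S5.
S4-tableau for the negation ¬(◇□¬(¬p → ¬s) → □¬(¬p → ¬s)):
1. ¬(◇□¬(¬p → ¬s) → □¬(¬p → ¬s)), w0
2. ◇□¬(¬p → ¬s), w0   [¬→-rule on 1]
3. ¬□¬(¬p → ¬s), w0   [¬→-rule on 1]
4. □¬(¬p → ¬s), w1   [◇-rule on 2: fresh world w1, w0Rw1]
5. ¬(¬p → ¬s), w1   [□-rule on 4 via w1Rw1]
6. ¬p, w1   [¬→-rule on 5]
7. s, w1   [¬→-rule on 5]
8. ¬p → ¬s, w2   [¬□-rule on 3: fresh world w2, w0Rw2]
9. ¬s, w2   [→-rule on 8 (branches; this branch)]
Accessibility: w0Rw0, w0Rw1, w0Rw2, w1Rw1, w2Rw2
Complete open branch: countermodel on an S4-frame, so not valid in S4, nor in K, T (the same frame is also a K-frame and a T-frame).

S5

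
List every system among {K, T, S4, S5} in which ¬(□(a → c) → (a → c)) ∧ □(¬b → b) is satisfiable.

T-tableau for the formula:
1. ¬(□(a → c) → (a → c)) ∧ □(¬b → b), 0
2. ¬(□(a → c) → (a → c)), 0
3. □(¬b → b), 0
4. □(a → c), 0
5. ¬(a → c), 0
6. a, 0
7. ¬c, 0
8. ¬b → b, 0
9. a → c, 0
10. b, 0
11. c, 0
Accessibility: 0R0
Branch closes: c and ¬c both at 0.
Every branch closes (one shown): unsatisfiable in T, hence also in S4, S5 (every S4/S5-frame is a T-frame).
K-tableau for the formula:
1. ¬(□(a → c) → (a → c)) ∧ □(¬b → b), 0
2. ¬(□(a → c) → (a → c)), 0
3. □(¬b → b), 0
4. □(a → c), 0
5. ¬(a → c), 0
6. a, 0
7. ¬c, 0
Complete open branch: satisfiable in K.

K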